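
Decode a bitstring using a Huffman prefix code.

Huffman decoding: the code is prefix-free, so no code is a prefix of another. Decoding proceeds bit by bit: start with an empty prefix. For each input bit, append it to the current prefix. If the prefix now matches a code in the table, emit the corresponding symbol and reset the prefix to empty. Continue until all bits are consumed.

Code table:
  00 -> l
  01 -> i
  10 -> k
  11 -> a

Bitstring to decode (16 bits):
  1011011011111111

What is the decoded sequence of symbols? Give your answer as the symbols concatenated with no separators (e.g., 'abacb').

Answer: kaikaaaa

Derivation:
Bit 0: prefix='1' (no match yet)
Bit 1: prefix='10' -> emit 'k', reset
Bit 2: prefix='1' (no match yet)
Bit 3: prefix='11' -> emit 'a', reset
Bit 4: prefix='0' (no match yet)
Bit 5: prefix='01' -> emit 'i', reset
Bit 6: prefix='1' (no match yet)
Bit 7: prefix='10' -> emit 'k', reset
Bit 8: prefix='1' (no match yet)
Bit 9: prefix='11' -> emit 'a', reset
Bit 10: prefix='1' (no match yet)
Bit 11: prefix='11' -> emit 'a', reset
Bit 12: prefix='1' (no match yet)
Bit 13: prefix='11' -> emit 'a', reset
Bit 14: prefix='1' (no match yet)
Bit 15: prefix='11' -> emit 'a', reset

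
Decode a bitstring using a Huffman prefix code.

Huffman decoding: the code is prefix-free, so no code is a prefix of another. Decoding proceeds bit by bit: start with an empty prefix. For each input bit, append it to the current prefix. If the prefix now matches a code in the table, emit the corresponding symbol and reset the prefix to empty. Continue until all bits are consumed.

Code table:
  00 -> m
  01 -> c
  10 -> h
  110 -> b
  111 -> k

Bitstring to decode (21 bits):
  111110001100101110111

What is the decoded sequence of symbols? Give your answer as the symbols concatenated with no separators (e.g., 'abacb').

Answer: kbmbccbk

Derivation:
Bit 0: prefix='1' (no match yet)
Bit 1: prefix='11' (no match yet)
Bit 2: prefix='111' -> emit 'k', reset
Bit 3: prefix='1' (no match yet)
Bit 4: prefix='11' (no match yet)
Bit 5: prefix='110' -> emit 'b', reset
Bit 6: prefix='0' (no match yet)
Bit 7: prefix='00' -> emit 'm', reset
Bit 8: prefix='1' (no match yet)
Bit 9: prefix='11' (no match yet)
Bit 10: prefix='110' -> emit 'b', reset
Bit 11: prefix='0' (no match yet)
Bit 12: prefix='01' -> emit 'c', reset
Bit 13: prefix='0' (no match yet)
Bit 14: prefix='01' -> emit 'c', reset
Bit 15: prefix='1' (no match yet)
Bit 16: prefix='11' (no match yet)
Bit 17: prefix='110' -> emit 'b', reset
Bit 18: prefix='1' (no match yet)
Bit 19: prefix='11' (no match yet)
Bit 20: prefix='111' -> emit 'k', reset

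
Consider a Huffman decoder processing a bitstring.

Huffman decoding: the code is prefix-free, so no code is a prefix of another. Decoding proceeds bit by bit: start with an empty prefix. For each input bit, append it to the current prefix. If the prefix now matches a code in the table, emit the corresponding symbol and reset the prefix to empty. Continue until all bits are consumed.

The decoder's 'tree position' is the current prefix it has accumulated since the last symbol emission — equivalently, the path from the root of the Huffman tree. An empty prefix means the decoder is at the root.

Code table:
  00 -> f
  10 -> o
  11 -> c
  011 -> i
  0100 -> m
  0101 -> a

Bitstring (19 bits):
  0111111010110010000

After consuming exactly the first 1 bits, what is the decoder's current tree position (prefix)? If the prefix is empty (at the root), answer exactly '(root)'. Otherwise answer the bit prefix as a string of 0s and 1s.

Answer: 0

Derivation:
Bit 0: prefix='0' (no match yet)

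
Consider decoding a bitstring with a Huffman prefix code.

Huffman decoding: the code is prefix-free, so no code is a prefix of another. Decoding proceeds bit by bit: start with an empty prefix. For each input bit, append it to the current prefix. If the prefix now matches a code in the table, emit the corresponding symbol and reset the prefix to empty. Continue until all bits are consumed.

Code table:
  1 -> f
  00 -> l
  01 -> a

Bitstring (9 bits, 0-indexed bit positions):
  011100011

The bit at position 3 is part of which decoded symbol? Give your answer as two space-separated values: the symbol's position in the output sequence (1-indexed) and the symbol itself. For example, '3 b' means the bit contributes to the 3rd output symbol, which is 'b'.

Answer: 3 f

Derivation:
Bit 0: prefix='0' (no match yet)
Bit 1: prefix='01' -> emit 'a', reset
Bit 2: prefix='1' -> emit 'f', reset
Bit 3: prefix='1' -> emit 'f', reset
Bit 4: prefix='0' (no match yet)
Bit 5: prefix='00' -> emit 'l', reset
Bit 6: prefix='0' (no match yet)
Bit 7: prefix='01' -> emit 'a', reset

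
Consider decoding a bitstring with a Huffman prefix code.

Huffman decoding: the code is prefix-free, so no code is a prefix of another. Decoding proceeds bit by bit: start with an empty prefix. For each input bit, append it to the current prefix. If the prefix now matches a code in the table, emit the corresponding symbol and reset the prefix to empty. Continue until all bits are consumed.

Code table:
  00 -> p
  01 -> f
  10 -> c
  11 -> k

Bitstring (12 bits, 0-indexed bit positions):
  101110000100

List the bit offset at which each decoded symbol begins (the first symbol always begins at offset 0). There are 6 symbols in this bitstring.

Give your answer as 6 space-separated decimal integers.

Answer: 0 2 4 6 8 10

Derivation:
Bit 0: prefix='1' (no match yet)
Bit 1: prefix='10' -> emit 'c', reset
Bit 2: prefix='1' (no match yet)
Bit 3: prefix='11' -> emit 'k', reset
Bit 4: prefix='1' (no match yet)
Bit 5: prefix='10' -> emit 'c', reset
Bit 6: prefix='0' (no match yet)
Bit 7: prefix='00' -> emit 'p', reset
Bit 8: prefix='0' (no match yet)
Bit 9: prefix='01' -> emit 'f', reset
Bit 10: prefix='0' (no match yet)
Bit 11: prefix='00' -> emit 'p', reset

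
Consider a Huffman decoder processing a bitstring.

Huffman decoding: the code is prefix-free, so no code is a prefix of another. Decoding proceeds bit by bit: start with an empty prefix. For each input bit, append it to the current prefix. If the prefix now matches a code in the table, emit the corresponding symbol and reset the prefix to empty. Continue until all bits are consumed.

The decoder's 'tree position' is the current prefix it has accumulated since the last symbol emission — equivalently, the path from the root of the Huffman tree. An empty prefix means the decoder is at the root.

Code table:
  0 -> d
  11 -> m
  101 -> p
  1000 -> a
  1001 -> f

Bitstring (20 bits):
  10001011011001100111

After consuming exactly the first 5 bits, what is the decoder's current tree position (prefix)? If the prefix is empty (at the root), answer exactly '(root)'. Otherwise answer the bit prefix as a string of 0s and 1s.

Answer: 1

Derivation:
Bit 0: prefix='1' (no match yet)
Bit 1: prefix='10' (no match yet)
Bit 2: prefix='100' (no match yet)
Bit 3: prefix='1000' -> emit 'a', reset
Bit 4: prefix='1' (no match yet)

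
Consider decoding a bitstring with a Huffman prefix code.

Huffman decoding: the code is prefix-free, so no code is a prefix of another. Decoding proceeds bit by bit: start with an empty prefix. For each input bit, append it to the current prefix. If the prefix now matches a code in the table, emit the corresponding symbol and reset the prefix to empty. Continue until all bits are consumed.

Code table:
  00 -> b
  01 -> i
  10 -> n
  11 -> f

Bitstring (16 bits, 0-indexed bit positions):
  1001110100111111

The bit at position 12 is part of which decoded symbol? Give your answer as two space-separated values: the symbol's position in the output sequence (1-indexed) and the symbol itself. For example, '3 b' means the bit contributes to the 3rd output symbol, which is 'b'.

Answer: 7 f

Derivation:
Bit 0: prefix='1' (no match yet)
Bit 1: prefix='10' -> emit 'n', reset
Bit 2: prefix='0' (no match yet)
Bit 3: prefix='01' -> emit 'i', reset
Bit 4: prefix='1' (no match yet)
Bit 5: prefix='11' -> emit 'f', reset
Bit 6: prefix='0' (no match yet)
Bit 7: prefix='01' -> emit 'i', reset
Bit 8: prefix='0' (no match yet)
Bit 9: prefix='00' -> emit 'b', reset
Bit 10: prefix='1' (no match yet)
Bit 11: prefix='11' -> emit 'f', reset
Bit 12: prefix='1' (no match yet)
Bit 13: prefix='11' -> emit 'f', reset
Bit 14: prefix='1' (no match yet)
Bit 15: prefix='11' -> emit 'f', reset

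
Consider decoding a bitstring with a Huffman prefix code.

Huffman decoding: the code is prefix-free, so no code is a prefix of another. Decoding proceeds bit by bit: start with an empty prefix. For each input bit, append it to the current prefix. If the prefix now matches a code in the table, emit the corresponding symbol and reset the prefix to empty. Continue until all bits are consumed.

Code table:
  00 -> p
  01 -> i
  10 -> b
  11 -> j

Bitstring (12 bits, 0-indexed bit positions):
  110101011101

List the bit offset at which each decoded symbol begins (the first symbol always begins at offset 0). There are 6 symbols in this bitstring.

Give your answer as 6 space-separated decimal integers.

Bit 0: prefix='1' (no match yet)
Bit 1: prefix='11' -> emit 'j', reset
Bit 2: prefix='0' (no match yet)
Bit 3: prefix='01' -> emit 'i', reset
Bit 4: prefix='0' (no match yet)
Bit 5: prefix='01' -> emit 'i', reset
Bit 6: prefix='0' (no match yet)
Bit 7: prefix='01' -> emit 'i', reset
Bit 8: prefix='1' (no match yet)
Bit 9: prefix='11' -> emit 'j', reset
Bit 10: prefix='0' (no match yet)
Bit 11: prefix='01' -> emit 'i', reset

Answer: 0 2 4 6 8 10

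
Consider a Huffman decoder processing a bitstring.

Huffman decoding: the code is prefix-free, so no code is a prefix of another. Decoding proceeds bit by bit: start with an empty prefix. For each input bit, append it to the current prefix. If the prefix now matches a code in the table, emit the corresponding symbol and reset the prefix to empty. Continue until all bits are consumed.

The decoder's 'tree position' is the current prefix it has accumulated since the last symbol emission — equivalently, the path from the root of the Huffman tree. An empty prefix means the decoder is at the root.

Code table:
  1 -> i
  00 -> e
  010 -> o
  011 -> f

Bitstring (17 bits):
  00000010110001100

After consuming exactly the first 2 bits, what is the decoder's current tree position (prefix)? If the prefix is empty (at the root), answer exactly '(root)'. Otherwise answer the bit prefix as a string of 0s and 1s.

Bit 0: prefix='0' (no match yet)
Bit 1: prefix='00' -> emit 'e', reset

Answer: (root)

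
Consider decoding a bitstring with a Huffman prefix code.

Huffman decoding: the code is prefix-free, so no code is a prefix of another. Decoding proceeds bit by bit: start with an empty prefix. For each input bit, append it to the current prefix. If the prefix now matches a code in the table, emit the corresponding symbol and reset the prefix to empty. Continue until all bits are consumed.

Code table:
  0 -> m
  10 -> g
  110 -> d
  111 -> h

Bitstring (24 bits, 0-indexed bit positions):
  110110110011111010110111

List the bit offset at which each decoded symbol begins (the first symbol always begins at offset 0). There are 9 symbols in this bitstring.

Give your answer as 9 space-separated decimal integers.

Bit 0: prefix='1' (no match yet)
Bit 1: prefix='11' (no match yet)
Bit 2: prefix='110' -> emit 'd', reset
Bit 3: prefix='1' (no match yet)
Bit 4: prefix='11' (no match yet)
Bit 5: prefix='110' -> emit 'd', reset
Bit 6: prefix='1' (no match yet)
Bit 7: prefix='11' (no match yet)
Bit 8: prefix='110' -> emit 'd', reset
Bit 9: prefix='0' -> emit 'm', reset
Bit 10: prefix='1' (no match yet)
Bit 11: prefix='11' (no match yet)
Bit 12: prefix='111' -> emit 'h', reset
Bit 13: prefix='1' (no match yet)
Bit 14: prefix='11' (no match yet)
Bit 15: prefix='110' -> emit 'd', reset
Bit 16: prefix='1' (no match yet)
Bit 17: prefix='10' -> emit 'g', reset
Bit 18: prefix='1' (no match yet)
Bit 19: prefix='11' (no match yet)
Bit 20: prefix='110' -> emit 'd', reset
Bit 21: prefix='1' (no match yet)
Bit 22: prefix='11' (no match yet)
Bit 23: prefix='111' -> emit 'h', reset

Answer: 0 3 6 9 10 13 16 18 21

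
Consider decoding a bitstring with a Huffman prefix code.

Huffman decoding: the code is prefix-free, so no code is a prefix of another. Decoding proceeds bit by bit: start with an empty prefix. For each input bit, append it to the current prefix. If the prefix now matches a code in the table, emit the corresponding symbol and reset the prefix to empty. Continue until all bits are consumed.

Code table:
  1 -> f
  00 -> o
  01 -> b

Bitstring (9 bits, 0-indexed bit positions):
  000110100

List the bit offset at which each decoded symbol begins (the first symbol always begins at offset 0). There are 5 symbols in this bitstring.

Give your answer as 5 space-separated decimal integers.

Answer: 0 2 4 5 7

Derivation:
Bit 0: prefix='0' (no match yet)
Bit 1: prefix='00' -> emit 'o', reset
Bit 2: prefix='0' (no match yet)
Bit 3: prefix='01' -> emit 'b', reset
Bit 4: prefix='1' -> emit 'f', reset
Bit 5: prefix='0' (no match yet)
Bit 6: prefix='01' -> emit 'b', reset
Bit 7: prefix='0' (no match yet)
Bit 8: prefix='00' -> emit 'o', reset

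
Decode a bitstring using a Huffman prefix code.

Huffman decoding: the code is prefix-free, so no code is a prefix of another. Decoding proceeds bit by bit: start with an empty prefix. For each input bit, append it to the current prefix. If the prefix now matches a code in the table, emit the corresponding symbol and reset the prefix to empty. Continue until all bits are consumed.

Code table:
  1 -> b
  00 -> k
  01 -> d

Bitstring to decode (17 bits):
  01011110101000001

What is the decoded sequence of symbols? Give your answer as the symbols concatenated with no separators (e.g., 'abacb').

Bit 0: prefix='0' (no match yet)
Bit 1: prefix='01' -> emit 'd', reset
Bit 2: prefix='0' (no match yet)
Bit 3: prefix='01' -> emit 'd', reset
Bit 4: prefix='1' -> emit 'b', reset
Bit 5: prefix='1' -> emit 'b', reset
Bit 6: prefix='1' -> emit 'b', reset
Bit 7: prefix='0' (no match yet)
Bit 8: prefix='01' -> emit 'd', reset
Bit 9: prefix='0' (no match yet)
Bit 10: prefix='01' -> emit 'd', reset
Bit 11: prefix='0' (no match yet)
Bit 12: prefix='00' -> emit 'k', reset
Bit 13: prefix='0' (no match yet)
Bit 14: prefix='00' -> emit 'k', reset
Bit 15: prefix='0' (no match yet)
Bit 16: prefix='01' -> emit 'd', reset

Answer: ddbbbddkkd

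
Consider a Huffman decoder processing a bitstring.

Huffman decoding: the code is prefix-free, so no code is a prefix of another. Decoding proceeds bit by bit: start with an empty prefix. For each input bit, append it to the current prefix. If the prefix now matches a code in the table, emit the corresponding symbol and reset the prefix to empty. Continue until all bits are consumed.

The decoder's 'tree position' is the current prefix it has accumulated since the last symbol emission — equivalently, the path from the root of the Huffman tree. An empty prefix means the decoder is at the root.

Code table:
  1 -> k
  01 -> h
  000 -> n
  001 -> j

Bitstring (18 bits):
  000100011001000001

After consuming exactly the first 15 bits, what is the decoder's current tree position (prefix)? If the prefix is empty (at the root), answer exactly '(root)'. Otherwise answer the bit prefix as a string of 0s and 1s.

Answer: (root)

Derivation:
Bit 0: prefix='0' (no match yet)
Bit 1: prefix='00' (no match yet)
Bit 2: prefix='000' -> emit 'n', reset
Bit 3: prefix='1' -> emit 'k', reset
Bit 4: prefix='0' (no match yet)
Bit 5: prefix='00' (no match yet)
Bit 6: prefix='000' -> emit 'n', reset
Bit 7: prefix='1' -> emit 'k', reset
Bit 8: prefix='1' -> emit 'k', reset
Bit 9: prefix='0' (no match yet)
Bit 10: prefix='00' (no match yet)
Bit 11: prefix='001' -> emit 'j', reset
Bit 12: prefix='0' (no match yet)
Bit 13: prefix='00' (no match yet)
Bit 14: prefix='000' -> emit 'n', reset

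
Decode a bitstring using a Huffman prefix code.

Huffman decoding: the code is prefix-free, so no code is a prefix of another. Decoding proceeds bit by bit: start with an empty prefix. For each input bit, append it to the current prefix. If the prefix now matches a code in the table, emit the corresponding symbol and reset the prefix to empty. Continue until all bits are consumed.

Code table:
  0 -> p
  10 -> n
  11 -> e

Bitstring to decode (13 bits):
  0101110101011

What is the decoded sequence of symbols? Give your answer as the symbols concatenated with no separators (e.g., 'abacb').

Bit 0: prefix='0' -> emit 'p', reset
Bit 1: prefix='1' (no match yet)
Bit 2: prefix='10' -> emit 'n', reset
Bit 3: prefix='1' (no match yet)
Bit 4: prefix='11' -> emit 'e', reset
Bit 5: prefix='1' (no match yet)
Bit 6: prefix='10' -> emit 'n', reset
Bit 7: prefix='1' (no match yet)
Bit 8: prefix='10' -> emit 'n', reset
Bit 9: prefix='1' (no match yet)
Bit 10: prefix='10' -> emit 'n', reset
Bit 11: prefix='1' (no match yet)
Bit 12: prefix='11' -> emit 'e', reset

Answer: pnennne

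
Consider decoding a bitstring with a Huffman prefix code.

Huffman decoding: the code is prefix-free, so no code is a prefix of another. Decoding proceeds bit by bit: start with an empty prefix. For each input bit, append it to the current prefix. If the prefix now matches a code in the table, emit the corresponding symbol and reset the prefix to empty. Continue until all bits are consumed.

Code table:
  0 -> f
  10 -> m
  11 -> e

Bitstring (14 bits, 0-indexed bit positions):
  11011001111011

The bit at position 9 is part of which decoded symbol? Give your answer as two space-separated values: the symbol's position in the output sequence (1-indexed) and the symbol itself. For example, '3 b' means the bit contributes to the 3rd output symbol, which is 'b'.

Answer: 7 e

Derivation:
Bit 0: prefix='1' (no match yet)
Bit 1: prefix='11' -> emit 'e', reset
Bit 2: prefix='0' -> emit 'f', reset
Bit 3: prefix='1' (no match yet)
Bit 4: prefix='11' -> emit 'e', reset
Bit 5: prefix='0' -> emit 'f', reset
Bit 6: prefix='0' -> emit 'f', reset
Bit 7: prefix='1' (no match yet)
Bit 8: prefix='11' -> emit 'e', reset
Bit 9: prefix='1' (no match yet)
Bit 10: prefix='11' -> emit 'e', reset
Bit 11: prefix='0' -> emit 'f', reset
Bit 12: prefix='1' (no match yet)
Bit 13: prefix='11' -> emit 'e', reset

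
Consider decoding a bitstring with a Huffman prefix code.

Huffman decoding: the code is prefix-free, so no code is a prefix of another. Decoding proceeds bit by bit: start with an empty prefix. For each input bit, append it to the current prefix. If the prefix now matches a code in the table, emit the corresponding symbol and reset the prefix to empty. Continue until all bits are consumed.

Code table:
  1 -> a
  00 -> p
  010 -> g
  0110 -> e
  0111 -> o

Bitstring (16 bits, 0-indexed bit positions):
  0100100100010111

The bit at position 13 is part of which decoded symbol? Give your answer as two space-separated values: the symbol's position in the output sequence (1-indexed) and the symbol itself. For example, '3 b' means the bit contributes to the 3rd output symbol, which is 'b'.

Bit 0: prefix='0' (no match yet)
Bit 1: prefix='01' (no match yet)
Bit 2: prefix='010' -> emit 'g', reset
Bit 3: prefix='0' (no match yet)
Bit 4: prefix='01' (no match yet)
Bit 5: prefix='010' -> emit 'g', reset
Bit 6: prefix='0' (no match yet)
Bit 7: prefix='01' (no match yet)
Bit 8: prefix='010' -> emit 'g', reset
Bit 9: prefix='0' (no match yet)
Bit 10: prefix='00' -> emit 'p', reset
Bit 11: prefix='1' -> emit 'a', reset
Bit 12: prefix='0' (no match yet)
Bit 13: prefix='01' (no match yet)
Bit 14: prefix='011' (no match yet)
Bit 15: prefix='0111' -> emit 'o', reset

Answer: 6 o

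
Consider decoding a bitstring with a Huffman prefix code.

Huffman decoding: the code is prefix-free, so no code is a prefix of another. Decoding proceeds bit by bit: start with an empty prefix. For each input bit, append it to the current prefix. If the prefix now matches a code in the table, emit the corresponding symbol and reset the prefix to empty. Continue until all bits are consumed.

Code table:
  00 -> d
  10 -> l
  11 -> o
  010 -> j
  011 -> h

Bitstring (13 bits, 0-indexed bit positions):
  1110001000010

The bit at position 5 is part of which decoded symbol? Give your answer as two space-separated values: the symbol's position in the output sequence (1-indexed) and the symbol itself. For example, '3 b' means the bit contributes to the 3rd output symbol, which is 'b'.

Answer: 3 d

Derivation:
Bit 0: prefix='1' (no match yet)
Bit 1: prefix='11' -> emit 'o', reset
Bit 2: prefix='1' (no match yet)
Bit 3: prefix='10' -> emit 'l', reset
Bit 4: prefix='0' (no match yet)
Bit 5: prefix='00' -> emit 'd', reset
Bit 6: prefix='1' (no match yet)
Bit 7: prefix='10' -> emit 'l', reset
Bit 8: prefix='0' (no match yet)
Bit 9: prefix='00' -> emit 'd', reset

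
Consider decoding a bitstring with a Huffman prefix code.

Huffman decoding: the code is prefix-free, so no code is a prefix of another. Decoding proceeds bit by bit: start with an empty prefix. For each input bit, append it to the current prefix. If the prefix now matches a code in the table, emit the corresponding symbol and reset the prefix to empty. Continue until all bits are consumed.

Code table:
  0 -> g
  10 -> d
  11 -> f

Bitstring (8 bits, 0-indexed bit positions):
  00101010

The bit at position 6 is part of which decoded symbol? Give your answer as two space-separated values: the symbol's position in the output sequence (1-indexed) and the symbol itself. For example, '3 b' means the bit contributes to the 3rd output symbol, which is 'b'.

Bit 0: prefix='0' -> emit 'g', reset
Bit 1: prefix='0' -> emit 'g', reset
Bit 2: prefix='1' (no match yet)
Bit 3: prefix='10' -> emit 'd', reset
Bit 4: prefix='1' (no match yet)
Bit 5: prefix='10' -> emit 'd', reset
Bit 6: prefix='1' (no match yet)
Bit 7: prefix='10' -> emit 'd', reset

Answer: 5 d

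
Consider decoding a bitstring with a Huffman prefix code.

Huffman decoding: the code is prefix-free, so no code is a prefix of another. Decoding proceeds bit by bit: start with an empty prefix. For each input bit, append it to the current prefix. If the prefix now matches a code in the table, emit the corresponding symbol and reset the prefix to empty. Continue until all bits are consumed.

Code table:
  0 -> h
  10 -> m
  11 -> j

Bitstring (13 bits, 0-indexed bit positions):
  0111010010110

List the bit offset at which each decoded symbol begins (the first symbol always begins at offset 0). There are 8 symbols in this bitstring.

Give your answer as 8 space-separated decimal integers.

Answer: 0 1 3 5 7 8 10 12

Derivation:
Bit 0: prefix='0' -> emit 'h', reset
Bit 1: prefix='1' (no match yet)
Bit 2: prefix='11' -> emit 'j', reset
Bit 3: prefix='1' (no match yet)
Bit 4: prefix='10' -> emit 'm', reset
Bit 5: prefix='1' (no match yet)
Bit 6: prefix='10' -> emit 'm', reset
Bit 7: prefix='0' -> emit 'h', reset
Bit 8: prefix='1' (no match yet)
Bit 9: prefix='10' -> emit 'm', reset
Bit 10: prefix='1' (no match yet)
Bit 11: prefix='11' -> emit 'j', reset
Bit 12: prefix='0' -> emit 'h', reset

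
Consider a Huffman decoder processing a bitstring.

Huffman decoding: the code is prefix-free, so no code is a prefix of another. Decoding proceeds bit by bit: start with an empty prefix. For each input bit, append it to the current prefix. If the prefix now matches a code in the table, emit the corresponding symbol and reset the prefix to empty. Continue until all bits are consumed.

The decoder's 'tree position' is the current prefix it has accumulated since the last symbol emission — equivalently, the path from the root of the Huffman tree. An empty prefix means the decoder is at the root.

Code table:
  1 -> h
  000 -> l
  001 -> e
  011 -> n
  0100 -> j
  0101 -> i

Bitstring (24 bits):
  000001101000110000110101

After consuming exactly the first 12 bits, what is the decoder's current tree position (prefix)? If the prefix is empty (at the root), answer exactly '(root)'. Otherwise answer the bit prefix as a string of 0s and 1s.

Bit 0: prefix='0' (no match yet)
Bit 1: prefix='00' (no match yet)
Bit 2: prefix='000' -> emit 'l', reset
Bit 3: prefix='0' (no match yet)
Bit 4: prefix='00' (no match yet)
Bit 5: prefix='001' -> emit 'e', reset
Bit 6: prefix='1' -> emit 'h', reset
Bit 7: prefix='0' (no match yet)
Bit 8: prefix='01' (no match yet)
Bit 9: prefix='010' (no match yet)
Bit 10: prefix='0100' -> emit 'j', reset
Bit 11: prefix='0' (no match yet)

Answer: 0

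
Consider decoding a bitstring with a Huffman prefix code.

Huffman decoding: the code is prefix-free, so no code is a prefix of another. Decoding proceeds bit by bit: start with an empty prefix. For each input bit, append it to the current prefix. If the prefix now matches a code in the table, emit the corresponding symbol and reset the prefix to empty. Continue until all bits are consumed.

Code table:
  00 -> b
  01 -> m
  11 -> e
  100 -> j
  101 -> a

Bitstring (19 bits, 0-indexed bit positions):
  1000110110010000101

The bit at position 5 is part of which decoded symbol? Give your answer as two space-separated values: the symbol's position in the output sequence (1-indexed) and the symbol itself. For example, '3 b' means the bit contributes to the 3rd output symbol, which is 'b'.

Bit 0: prefix='1' (no match yet)
Bit 1: prefix='10' (no match yet)
Bit 2: prefix='100' -> emit 'j', reset
Bit 3: prefix='0' (no match yet)
Bit 4: prefix='01' -> emit 'm', reset
Bit 5: prefix='1' (no match yet)
Bit 6: prefix='10' (no match yet)
Bit 7: prefix='101' -> emit 'a', reset
Bit 8: prefix='1' (no match yet)
Bit 9: prefix='10' (no match yet)

Answer: 3 a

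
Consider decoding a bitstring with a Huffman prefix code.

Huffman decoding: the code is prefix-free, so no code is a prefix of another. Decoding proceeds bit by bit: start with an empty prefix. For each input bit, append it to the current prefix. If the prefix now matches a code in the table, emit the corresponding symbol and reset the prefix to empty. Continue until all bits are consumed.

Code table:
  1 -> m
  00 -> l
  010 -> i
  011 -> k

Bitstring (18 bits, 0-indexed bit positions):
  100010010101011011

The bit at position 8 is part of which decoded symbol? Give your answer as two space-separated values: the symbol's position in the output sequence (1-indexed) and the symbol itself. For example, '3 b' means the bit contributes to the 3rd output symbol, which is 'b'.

Answer: 4 i

Derivation:
Bit 0: prefix='1' -> emit 'm', reset
Bit 1: prefix='0' (no match yet)
Bit 2: prefix='00' -> emit 'l', reset
Bit 3: prefix='0' (no match yet)
Bit 4: prefix='01' (no match yet)
Bit 5: prefix='010' -> emit 'i', reset
Bit 6: prefix='0' (no match yet)
Bit 7: prefix='01' (no match yet)
Bit 8: prefix='010' -> emit 'i', reset
Bit 9: prefix='1' -> emit 'm', reset
Bit 10: prefix='0' (no match yet)
Bit 11: prefix='01' (no match yet)
Bit 12: prefix='010' -> emit 'i', reset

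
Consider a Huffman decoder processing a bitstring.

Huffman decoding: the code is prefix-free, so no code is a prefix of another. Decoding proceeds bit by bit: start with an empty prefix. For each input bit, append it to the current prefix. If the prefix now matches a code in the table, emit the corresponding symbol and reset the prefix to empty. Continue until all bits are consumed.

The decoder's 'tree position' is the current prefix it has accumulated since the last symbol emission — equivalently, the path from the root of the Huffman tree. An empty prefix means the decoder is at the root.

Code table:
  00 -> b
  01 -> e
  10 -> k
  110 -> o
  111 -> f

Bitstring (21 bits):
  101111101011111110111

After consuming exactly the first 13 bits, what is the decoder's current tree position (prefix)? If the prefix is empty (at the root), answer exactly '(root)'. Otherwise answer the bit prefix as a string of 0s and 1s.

Bit 0: prefix='1' (no match yet)
Bit 1: prefix='10' -> emit 'k', reset
Bit 2: prefix='1' (no match yet)
Bit 3: prefix='11' (no match yet)
Bit 4: prefix='111' -> emit 'f', reset
Bit 5: prefix='1' (no match yet)
Bit 6: prefix='11' (no match yet)
Bit 7: prefix='110' -> emit 'o', reset
Bit 8: prefix='1' (no match yet)
Bit 9: prefix='10' -> emit 'k', reset
Bit 10: prefix='1' (no match yet)
Bit 11: prefix='11' (no match yet)
Bit 12: prefix='111' -> emit 'f', reset

Answer: (root)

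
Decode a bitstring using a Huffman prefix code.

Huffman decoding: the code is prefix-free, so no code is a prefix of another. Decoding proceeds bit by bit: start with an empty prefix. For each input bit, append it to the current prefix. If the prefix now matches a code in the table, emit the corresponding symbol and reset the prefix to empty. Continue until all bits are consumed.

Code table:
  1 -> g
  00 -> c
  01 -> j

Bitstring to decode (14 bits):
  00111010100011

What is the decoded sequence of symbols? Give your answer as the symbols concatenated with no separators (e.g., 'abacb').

Bit 0: prefix='0' (no match yet)
Bit 1: prefix='00' -> emit 'c', reset
Bit 2: prefix='1' -> emit 'g', reset
Bit 3: prefix='1' -> emit 'g', reset
Bit 4: prefix='1' -> emit 'g', reset
Bit 5: prefix='0' (no match yet)
Bit 6: prefix='01' -> emit 'j', reset
Bit 7: prefix='0' (no match yet)
Bit 8: prefix='01' -> emit 'j', reset
Bit 9: prefix='0' (no match yet)
Bit 10: prefix='00' -> emit 'c', reset
Bit 11: prefix='0' (no match yet)
Bit 12: prefix='01' -> emit 'j', reset
Bit 13: prefix='1' -> emit 'g', reset

Answer: cgggjjcjg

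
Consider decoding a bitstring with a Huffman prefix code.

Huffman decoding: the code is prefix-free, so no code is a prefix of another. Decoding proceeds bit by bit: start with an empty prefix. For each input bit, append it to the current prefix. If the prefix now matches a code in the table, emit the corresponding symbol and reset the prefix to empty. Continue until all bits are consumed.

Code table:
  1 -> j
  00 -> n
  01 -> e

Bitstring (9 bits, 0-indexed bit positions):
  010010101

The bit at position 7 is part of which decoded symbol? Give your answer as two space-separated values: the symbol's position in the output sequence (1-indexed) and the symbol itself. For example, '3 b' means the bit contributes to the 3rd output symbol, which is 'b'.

Bit 0: prefix='0' (no match yet)
Bit 1: prefix='01' -> emit 'e', reset
Bit 2: prefix='0' (no match yet)
Bit 3: prefix='00' -> emit 'n', reset
Bit 4: prefix='1' -> emit 'j', reset
Bit 5: prefix='0' (no match yet)
Bit 6: prefix='01' -> emit 'e', reset
Bit 7: prefix='0' (no match yet)
Bit 8: prefix='01' -> emit 'e', reset

Answer: 5 e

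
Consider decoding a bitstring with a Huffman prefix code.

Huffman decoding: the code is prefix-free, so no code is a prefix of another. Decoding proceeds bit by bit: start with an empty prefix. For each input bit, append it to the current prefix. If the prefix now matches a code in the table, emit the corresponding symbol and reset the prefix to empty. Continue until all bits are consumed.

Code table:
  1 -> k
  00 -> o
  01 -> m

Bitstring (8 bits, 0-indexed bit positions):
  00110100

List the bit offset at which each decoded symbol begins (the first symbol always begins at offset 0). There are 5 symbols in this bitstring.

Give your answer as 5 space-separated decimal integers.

Bit 0: prefix='0' (no match yet)
Bit 1: prefix='00' -> emit 'o', reset
Bit 2: prefix='1' -> emit 'k', reset
Bit 3: prefix='1' -> emit 'k', reset
Bit 4: prefix='0' (no match yet)
Bit 5: prefix='01' -> emit 'm', reset
Bit 6: prefix='0' (no match yet)
Bit 7: prefix='00' -> emit 'o', reset

Answer: 0 2 3 4 6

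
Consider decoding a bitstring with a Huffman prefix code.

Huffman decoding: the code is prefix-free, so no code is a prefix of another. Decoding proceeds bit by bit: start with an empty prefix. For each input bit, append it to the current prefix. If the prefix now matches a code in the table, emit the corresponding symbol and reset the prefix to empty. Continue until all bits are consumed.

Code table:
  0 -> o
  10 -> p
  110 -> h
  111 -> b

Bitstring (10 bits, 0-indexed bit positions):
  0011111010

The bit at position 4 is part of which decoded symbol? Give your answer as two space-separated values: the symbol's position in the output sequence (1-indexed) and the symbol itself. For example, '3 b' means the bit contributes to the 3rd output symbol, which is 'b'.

Bit 0: prefix='0' -> emit 'o', reset
Bit 1: prefix='0' -> emit 'o', reset
Bit 2: prefix='1' (no match yet)
Bit 3: prefix='11' (no match yet)
Bit 4: prefix='111' -> emit 'b', reset
Bit 5: prefix='1' (no match yet)
Bit 6: prefix='11' (no match yet)
Bit 7: prefix='110' -> emit 'h', reset
Bit 8: prefix='1' (no match yet)

Answer: 3 b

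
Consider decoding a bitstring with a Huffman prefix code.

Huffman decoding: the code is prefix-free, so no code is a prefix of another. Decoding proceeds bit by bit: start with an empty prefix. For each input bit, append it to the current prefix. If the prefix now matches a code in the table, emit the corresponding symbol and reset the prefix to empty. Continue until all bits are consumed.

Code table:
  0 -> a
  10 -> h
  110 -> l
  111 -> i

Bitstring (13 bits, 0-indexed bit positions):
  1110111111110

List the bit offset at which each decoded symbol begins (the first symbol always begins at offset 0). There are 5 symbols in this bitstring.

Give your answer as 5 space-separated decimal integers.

Bit 0: prefix='1' (no match yet)
Bit 1: prefix='11' (no match yet)
Bit 2: prefix='111' -> emit 'i', reset
Bit 3: prefix='0' -> emit 'a', reset
Bit 4: prefix='1' (no match yet)
Bit 5: prefix='11' (no match yet)
Bit 6: prefix='111' -> emit 'i', reset
Bit 7: prefix='1' (no match yet)
Bit 8: prefix='11' (no match yet)
Bit 9: prefix='111' -> emit 'i', reset
Bit 10: prefix='1' (no match yet)
Bit 11: prefix='11' (no match yet)
Bit 12: prefix='110' -> emit 'l', reset

Answer: 0 3 4 7 10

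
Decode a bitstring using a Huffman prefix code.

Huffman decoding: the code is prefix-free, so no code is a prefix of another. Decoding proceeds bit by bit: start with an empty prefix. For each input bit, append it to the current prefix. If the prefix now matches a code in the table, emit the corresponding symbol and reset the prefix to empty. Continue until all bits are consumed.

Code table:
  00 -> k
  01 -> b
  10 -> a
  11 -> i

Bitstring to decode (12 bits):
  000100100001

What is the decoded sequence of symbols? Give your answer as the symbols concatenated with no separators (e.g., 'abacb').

Answer: kbkakb

Derivation:
Bit 0: prefix='0' (no match yet)
Bit 1: prefix='00' -> emit 'k', reset
Bit 2: prefix='0' (no match yet)
Bit 3: prefix='01' -> emit 'b', reset
Bit 4: prefix='0' (no match yet)
Bit 5: prefix='00' -> emit 'k', reset
Bit 6: prefix='1' (no match yet)
Bit 7: prefix='10' -> emit 'a', reset
Bit 8: prefix='0' (no match yet)
Bit 9: prefix='00' -> emit 'k', reset
Bit 10: prefix='0' (no match yet)
Bit 11: prefix='01' -> emit 'b', reset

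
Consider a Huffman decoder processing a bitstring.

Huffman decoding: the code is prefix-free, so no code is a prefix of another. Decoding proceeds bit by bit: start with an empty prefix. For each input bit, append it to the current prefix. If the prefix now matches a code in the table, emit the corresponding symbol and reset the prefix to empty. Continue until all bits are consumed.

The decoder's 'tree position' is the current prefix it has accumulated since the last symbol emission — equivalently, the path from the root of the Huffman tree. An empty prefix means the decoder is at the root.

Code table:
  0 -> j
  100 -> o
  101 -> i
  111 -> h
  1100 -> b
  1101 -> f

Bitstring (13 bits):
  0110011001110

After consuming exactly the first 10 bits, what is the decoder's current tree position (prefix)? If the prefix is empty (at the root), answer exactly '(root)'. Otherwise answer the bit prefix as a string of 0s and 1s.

Answer: 1

Derivation:
Bit 0: prefix='0' -> emit 'j', reset
Bit 1: prefix='1' (no match yet)
Bit 2: prefix='11' (no match yet)
Bit 3: prefix='110' (no match yet)
Bit 4: prefix='1100' -> emit 'b', reset
Bit 5: prefix='1' (no match yet)
Bit 6: prefix='11' (no match yet)
Bit 7: prefix='110' (no match yet)
Bit 8: prefix='1100' -> emit 'b', reset
Bit 9: prefix='1' (no match yet)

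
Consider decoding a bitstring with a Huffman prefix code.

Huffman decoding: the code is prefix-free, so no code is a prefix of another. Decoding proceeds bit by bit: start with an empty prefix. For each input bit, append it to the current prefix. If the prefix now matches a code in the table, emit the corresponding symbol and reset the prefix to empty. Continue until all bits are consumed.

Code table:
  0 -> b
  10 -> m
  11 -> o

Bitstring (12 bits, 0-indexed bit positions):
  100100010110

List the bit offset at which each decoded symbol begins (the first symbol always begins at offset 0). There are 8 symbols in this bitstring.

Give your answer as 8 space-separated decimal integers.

Answer: 0 2 3 5 6 7 9 11

Derivation:
Bit 0: prefix='1' (no match yet)
Bit 1: prefix='10' -> emit 'm', reset
Bit 2: prefix='0' -> emit 'b', reset
Bit 3: prefix='1' (no match yet)
Bit 4: prefix='10' -> emit 'm', reset
Bit 5: prefix='0' -> emit 'b', reset
Bit 6: prefix='0' -> emit 'b', reset
Bit 7: prefix='1' (no match yet)
Bit 8: prefix='10' -> emit 'm', reset
Bit 9: prefix='1' (no match yet)
Bit 10: prefix='11' -> emit 'o', reset
Bit 11: prefix='0' -> emit 'b', reset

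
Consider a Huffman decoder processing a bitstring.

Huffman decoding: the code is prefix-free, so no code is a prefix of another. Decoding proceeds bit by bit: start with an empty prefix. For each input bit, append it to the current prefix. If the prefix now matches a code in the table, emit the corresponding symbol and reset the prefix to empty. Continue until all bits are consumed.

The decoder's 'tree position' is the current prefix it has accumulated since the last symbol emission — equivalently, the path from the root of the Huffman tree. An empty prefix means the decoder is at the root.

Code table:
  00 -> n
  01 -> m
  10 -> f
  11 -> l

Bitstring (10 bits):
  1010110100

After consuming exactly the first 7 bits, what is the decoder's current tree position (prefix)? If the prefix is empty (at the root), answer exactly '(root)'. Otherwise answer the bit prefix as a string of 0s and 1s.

Bit 0: prefix='1' (no match yet)
Bit 1: prefix='10' -> emit 'f', reset
Bit 2: prefix='1' (no match yet)
Bit 3: prefix='10' -> emit 'f', reset
Bit 4: prefix='1' (no match yet)
Bit 5: prefix='11' -> emit 'l', reset
Bit 6: prefix='0' (no match yet)

Answer: 0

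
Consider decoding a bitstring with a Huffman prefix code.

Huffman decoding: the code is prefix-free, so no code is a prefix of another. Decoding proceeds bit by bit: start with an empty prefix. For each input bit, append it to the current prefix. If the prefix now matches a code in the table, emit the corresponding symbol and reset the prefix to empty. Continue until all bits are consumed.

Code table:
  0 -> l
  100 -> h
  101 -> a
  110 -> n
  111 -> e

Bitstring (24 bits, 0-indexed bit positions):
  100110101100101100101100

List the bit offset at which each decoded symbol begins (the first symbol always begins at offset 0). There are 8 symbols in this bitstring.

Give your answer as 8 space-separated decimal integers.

Bit 0: prefix='1' (no match yet)
Bit 1: prefix='10' (no match yet)
Bit 2: prefix='100' -> emit 'h', reset
Bit 3: prefix='1' (no match yet)
Bit 4: prefix='11' (no match yet)
Bit 5: prefix='110' -> emit 'n', reset
Bit 6: prefix='1' (no match yet)
Bit 7: prefix='10' (no match yet)
Bit 8: prefix='101' -> emit 'a', reset
Bit 9: prefix='1' (no match yet)
Bit 10: prefix='10' (no match yet)
Bit 11: prefix='100' -> emit 'h', reset
Bit 12: prefix='1' (no match yet)
Bit 13: prefix='10' (no match yet)
Bit 14: prefix='101' -> emit 'a', reset
Bit 15: prefix='1' (no match yet)
Bit 16: prefix='10' (no match yet)
Bit 17: prefix='100' -> emit 'h', reset
Bit 18: prefix='1' (no match yet)
Bit 19: prefix='10' (no match yet)
Bit 20: prefix='101' -> emit 'a', reset
Bit 21: prefix='1' (no match yet)
Bit 22: prefix='10' (no match yet)
Bit 23: prefix='100' -> emit 'h', reset

Answer: 0 3 6 9 12 15 18 21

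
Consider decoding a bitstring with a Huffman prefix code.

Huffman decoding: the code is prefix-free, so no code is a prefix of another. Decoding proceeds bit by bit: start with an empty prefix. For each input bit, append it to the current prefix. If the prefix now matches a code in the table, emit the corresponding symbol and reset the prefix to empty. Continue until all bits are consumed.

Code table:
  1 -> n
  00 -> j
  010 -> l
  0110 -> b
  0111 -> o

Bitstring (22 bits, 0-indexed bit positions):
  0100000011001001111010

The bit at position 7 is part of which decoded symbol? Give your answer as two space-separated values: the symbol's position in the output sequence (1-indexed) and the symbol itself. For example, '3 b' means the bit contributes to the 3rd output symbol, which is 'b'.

Answer: 4 b

Derivation:
Bit 0: prefix='0' (no match yet)
Bit 1: prefix='01' (no match yet)
Bit 2: prefix='010' -> emit 'l', reset
Bit 3: prefix='0' (no match yet)
Bit 4: prefix='00' -> emit 'j', reset
Bit 5: prefix='0' (no match yet)
Bit 6: prefix='00' -> emit 'j', reset
Bit 7: prefix='0' (no match yet)
Bit 8: prefix='01' (no match yet)
Bit 9: prefix='011' (no match yet)
Bit 10: prefix='0110' -> emit 'b', reset
Bit 11: prefix='0' (no match yet)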